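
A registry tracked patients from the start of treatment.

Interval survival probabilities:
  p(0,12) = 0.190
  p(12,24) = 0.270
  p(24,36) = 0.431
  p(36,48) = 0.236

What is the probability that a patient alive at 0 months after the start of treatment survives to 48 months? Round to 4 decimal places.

0.0052

The overall survival probability is 0.190 × 0.270 × 0.431 × 0.236.
= 0.005218.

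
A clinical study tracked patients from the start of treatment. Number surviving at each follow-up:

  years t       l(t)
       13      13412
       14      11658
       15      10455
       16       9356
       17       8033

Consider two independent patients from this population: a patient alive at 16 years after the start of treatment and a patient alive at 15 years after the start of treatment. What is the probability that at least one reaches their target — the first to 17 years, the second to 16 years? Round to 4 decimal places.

0.9851

p₁ = l(17)/l(16) = 8033/9356 = 0.858593; p₂ = l(16)/l(15) = 9356/10455 = 0.894883.
P(at least one) = 1 − (1−p₁)(1−p₂) = 1 − 0.141407 × 0.105117 = 0.985136.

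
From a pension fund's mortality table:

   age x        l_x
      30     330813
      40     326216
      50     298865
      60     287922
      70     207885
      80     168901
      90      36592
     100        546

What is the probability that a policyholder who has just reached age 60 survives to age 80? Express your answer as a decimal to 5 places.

We want 20p60 = l_80/l_60.
The conditional survival probability is l_80/l_60 = 168901/287922 = 0.586621.

0.58662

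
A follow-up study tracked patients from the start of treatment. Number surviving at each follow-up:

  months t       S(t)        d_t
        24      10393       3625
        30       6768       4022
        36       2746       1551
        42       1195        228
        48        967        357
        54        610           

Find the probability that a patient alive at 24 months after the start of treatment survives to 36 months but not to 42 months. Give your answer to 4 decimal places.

This is the probability of reaching 36 but not 42, conditional on being alive at 24: (S(36) − S(42)) / S(24).
= (2746 − 1195) / 10393 = 1551 / 10393 = 0.149235.

0.1492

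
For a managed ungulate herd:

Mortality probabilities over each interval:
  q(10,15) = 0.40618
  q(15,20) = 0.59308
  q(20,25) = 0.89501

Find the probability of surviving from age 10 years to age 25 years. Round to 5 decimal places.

Survival from 10 to 25 is the product of surviving each interval: (1 − 0.40618) × (1 − 0.59308) × (1 − 0.89501).
= 0.59382 × 0.40692 × 0.10499 = 0.025369.

0.02537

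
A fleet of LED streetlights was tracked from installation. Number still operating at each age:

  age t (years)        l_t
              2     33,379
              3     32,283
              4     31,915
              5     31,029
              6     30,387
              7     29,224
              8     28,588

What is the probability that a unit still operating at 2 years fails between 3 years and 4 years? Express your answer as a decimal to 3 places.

This is the probability of reaching 3 but not 4, conditional on being operational at 2: (l_3 − l_4) / l_2.
= (32,283 − 31,915) / 33,379 = 368 / 33,379 = 0.011025.

0.011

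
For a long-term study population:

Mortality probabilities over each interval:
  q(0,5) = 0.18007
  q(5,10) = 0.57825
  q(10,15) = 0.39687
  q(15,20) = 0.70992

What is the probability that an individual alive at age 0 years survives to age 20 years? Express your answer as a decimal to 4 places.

The overall survival probability is (1 − 0.18007) × (1 − 0.57825) × (1 − 0.39687) × (1 − 0.70992).
= 0.81993 × 0.42175 × 0.60313 × 0.29008 = 0.060501.

0.0605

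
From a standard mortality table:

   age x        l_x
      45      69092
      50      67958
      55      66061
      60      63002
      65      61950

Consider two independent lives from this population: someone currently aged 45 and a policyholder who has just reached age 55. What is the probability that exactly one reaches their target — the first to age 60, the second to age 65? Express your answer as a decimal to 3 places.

p₁ = l_60/l_45 = 63002/69092 = 0.911857; p₂ = l_65/l_55 = 61950/66061 = 0.937770.
P(exactly one) = p₁(1−p₂) + (1−p₁)p₂ = 0.056745 + 0.082658 = 0.139403.

0.139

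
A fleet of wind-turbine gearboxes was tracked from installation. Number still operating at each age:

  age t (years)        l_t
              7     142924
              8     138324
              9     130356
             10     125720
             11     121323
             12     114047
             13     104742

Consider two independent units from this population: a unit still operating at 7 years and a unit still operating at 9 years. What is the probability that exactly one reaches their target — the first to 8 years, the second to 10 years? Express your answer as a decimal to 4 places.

p₁ = l_8/l_7 = 138324/142924 = 0.967815; p₂ = l_10/l_9 = 125720/130356 = 0.964436.
P(exactly one) = p₁(1−p₂) + (1−p₁)p₂ = 0.034419 + 0.031040 = 0.065460.

0.0655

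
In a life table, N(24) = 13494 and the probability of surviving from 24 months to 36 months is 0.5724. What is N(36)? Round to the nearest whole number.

N(36) = N(24) × p = 13494 × 0.5724 = 7724.

7724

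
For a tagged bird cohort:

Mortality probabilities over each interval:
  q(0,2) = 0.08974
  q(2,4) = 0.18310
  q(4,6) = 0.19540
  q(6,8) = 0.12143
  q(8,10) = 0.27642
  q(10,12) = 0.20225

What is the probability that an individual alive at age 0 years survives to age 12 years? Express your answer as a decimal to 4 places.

0.3034

Survival from 0 to 12 is the product of surviving each interval: (1 − 0.08974) × (1 − 0.18310) × (1 − 0.19540) × (1 − 0.12143) × (1 − 0.27642) × (1 − 0.20225).
= 0.91026 × 0.81690 × 0.80460 × 0.87857 × 0.72358 × 0.79775 = 0.303420.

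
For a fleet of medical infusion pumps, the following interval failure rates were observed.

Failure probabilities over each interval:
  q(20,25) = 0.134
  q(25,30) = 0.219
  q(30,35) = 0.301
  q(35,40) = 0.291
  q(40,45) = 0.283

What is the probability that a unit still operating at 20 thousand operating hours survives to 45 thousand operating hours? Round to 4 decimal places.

0.2403

Survival from 20 to 45 is the product of surviving each interval: (1 − 0.134) × (1 − 0.219) × (1 − 0.301) × (1 − 0.291) × (1 − 0.283).
= 0.866 × 0.781 × 0.699 × 0.709 × 0.717 = 0.240332.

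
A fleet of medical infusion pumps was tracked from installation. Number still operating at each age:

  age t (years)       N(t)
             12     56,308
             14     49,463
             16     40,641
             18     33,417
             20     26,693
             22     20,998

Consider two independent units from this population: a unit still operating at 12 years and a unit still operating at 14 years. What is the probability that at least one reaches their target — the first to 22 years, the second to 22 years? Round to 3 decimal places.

p₁ = N(22)/N(12) = 20,998/56,308 = 0.372913; p₂ = N(22)/N(14) = 20,998/49,463 = 0.424519.
P(at least one) = 1 − (1−p₁)(1−p₂) = 1 − 0.627087 × 0.575481 = 0.639123.

0.639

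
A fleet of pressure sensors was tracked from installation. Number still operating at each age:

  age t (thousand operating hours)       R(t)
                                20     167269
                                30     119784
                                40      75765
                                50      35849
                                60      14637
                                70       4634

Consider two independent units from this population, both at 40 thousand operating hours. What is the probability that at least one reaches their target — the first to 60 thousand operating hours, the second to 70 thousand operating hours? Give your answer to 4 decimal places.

p₁ = R(60)/R(40) = 14637/75765 = 0.193189; p₂ = R(70)/R(40) = 4634/75765 = 0.061163.
P(at least one) = 1 − (1−p₁)(1−p₂) = 1 − 0.806811 × 0.938837 = 0.242536.

0.2425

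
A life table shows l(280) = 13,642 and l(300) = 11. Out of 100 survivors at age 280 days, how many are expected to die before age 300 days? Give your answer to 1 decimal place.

99.9

The relevant probability is 1 − 11/13,642 = 0.999194.
Expected number = 100 × 0.999194 = 99.9.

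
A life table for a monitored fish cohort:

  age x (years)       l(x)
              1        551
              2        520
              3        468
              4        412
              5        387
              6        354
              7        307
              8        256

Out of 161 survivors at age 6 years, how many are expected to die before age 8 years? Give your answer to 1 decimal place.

The relevant probability is 1 − 256/354 = 0.276836.
Expected number = 161 × 0.276836 = 44.6.

44.6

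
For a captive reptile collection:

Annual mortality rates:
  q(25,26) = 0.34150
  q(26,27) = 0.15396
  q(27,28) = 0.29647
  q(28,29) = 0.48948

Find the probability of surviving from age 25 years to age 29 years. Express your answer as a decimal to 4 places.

The overall survival probability is (1 − 0.34150) × (1 − 0.15396) × (1 − 0.29647) × (1 − 0.48948).
= 0.65850 × 0.84604 × 0.70353 × 0.51052 = 0.200098.

0.2001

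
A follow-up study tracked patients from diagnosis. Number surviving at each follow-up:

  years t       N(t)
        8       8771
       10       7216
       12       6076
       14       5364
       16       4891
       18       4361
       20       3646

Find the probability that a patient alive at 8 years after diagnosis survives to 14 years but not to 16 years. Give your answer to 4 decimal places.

0.0539

This is the probability of reaching 14 but not 16, conditional on being alive at 8: (N(14) − N(16)) / N(8).
= (5364 − 4891) / 8771 = 473 / 8771 = 0.053928.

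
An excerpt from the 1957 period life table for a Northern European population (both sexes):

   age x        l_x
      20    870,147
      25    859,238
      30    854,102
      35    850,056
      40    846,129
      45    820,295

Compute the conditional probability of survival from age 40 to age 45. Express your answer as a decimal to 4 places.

We want 5p40 = l_45/l_40.
The conditional survival probability is l_45/l_40 = 820,295/846,129 = 0.969468.

0.9695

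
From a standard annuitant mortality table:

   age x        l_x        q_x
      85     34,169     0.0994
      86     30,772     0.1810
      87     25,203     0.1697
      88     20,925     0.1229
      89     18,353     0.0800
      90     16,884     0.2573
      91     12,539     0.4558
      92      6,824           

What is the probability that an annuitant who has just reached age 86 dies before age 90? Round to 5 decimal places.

P(die before 90 | alive at 86) = 1 − l_90/l_86 = 1 − 16,884/30,772 = (13,888)/30,772 = 0.451319.

0.45132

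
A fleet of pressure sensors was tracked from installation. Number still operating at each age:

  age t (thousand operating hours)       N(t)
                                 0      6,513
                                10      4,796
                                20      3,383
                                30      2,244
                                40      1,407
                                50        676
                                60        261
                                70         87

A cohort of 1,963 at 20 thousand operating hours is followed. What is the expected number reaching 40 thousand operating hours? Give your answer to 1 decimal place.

The relevant probability is 1,407/3,383 = 0.415903.
Expected number = 1,963 × 0.415903 = 816.4.

816.4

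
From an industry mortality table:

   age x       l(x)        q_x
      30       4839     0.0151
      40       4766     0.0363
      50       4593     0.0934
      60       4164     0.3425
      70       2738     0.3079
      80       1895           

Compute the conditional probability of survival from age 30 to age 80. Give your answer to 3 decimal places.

The conditional survival probability is l(80)/l(30) = 1895/4839 = 0.391610.

0.392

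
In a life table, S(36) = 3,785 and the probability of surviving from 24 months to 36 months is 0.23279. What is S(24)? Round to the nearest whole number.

16259

S(24) = S(36) / p = 3,785 / 0.23279 = 16259.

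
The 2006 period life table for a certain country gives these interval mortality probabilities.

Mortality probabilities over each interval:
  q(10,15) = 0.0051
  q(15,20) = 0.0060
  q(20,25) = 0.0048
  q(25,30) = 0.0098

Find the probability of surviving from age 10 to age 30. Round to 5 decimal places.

P(survive 10→30) = (1 − 0.0051) × (1 − 0.0060) × (1 − 0.0048) × (1 − 0.0098).
= 0.9949 × 0.9940 × 0.9952 × 0.9902 = 0.974539.

0.97454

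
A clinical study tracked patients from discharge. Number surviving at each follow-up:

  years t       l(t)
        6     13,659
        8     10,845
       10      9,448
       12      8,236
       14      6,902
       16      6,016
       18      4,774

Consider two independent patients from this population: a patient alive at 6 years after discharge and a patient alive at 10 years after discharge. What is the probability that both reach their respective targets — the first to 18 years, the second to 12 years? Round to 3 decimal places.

p₁ = l(18)/l(6) = 4,774/13,659 = 0.349513; p₂ = l(12)/l(10) = 8,236/9,448 = 0.871719.
P(both) = p₁ × p₂ = 0.349513 × 0.871719 = 0.304677.

0.305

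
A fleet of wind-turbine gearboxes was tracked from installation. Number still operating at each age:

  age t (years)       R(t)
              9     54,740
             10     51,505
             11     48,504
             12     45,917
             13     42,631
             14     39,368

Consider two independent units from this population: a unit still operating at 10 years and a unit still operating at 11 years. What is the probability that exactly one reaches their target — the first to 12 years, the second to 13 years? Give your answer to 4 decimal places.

0.2033

p₁ = R(12)/R(10) = 45,917/51,505 = 0.891506; p₂ = R(13)/R(11) = 42,631/48,504 = 0.878917.
P(exactly one) = p₁(1−p₂) + (1−p₁)p₂ = 0.107946 + 0.095357 = 0.203303.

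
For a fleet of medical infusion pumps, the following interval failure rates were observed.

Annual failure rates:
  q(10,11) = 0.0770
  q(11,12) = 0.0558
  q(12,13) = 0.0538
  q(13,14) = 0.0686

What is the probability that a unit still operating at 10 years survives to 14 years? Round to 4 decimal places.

0.7680

The overall survival probability is (1 − 0.0770) × (1 − 0.0558) × (1 − 0.0538) × (1 − 0.0686).
= 0.9230 × 0.9442 × 0.9462 × 0.9314 = 0.768042.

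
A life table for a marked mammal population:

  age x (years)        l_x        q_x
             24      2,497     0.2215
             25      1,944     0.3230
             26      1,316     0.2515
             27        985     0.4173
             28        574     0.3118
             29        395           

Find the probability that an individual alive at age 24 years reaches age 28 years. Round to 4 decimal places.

0.2299

The conditional survival probability is l_28/l_24 = 574/2,497 = 0.229876.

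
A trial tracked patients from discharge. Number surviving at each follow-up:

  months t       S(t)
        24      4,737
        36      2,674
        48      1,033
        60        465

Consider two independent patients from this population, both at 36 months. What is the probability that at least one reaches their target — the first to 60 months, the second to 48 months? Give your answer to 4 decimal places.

0.4930

p₁ = S(60)/S(36) = 465/2,674 = 0.173897; p₂ = S(48)/S(36) = 1,033/2,674 = 0.386313.
P(at least one) = 1 − (1−p₁)(1−p₂) = 1 − 0.826103 × 0.613687 = 0.493031.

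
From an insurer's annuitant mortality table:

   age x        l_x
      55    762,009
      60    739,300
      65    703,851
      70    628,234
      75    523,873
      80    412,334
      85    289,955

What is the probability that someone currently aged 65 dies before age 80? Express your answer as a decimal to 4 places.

0.4142

P(die before 80 | alive at 65) = 1 − l_80/l_65 = 1 − 412,334/703,851 = (291,517)/703,851 = 0.414174.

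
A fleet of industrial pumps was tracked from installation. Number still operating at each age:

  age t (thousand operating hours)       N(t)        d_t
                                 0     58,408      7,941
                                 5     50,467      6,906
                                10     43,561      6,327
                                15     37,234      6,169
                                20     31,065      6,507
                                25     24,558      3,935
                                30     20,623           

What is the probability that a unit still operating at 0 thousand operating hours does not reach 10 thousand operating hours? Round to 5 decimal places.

0.25419

P(fail before 10 | operational at 0) = 1 − N(10)/N(0) = 1 − 43,561/58,408 = (14,847)/58,408 = 0.254195.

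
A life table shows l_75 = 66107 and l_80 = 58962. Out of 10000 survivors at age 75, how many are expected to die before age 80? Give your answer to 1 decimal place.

1080.8

The relevant probability is 1 − 58962/66107 = 0.108082.
Expected number = 10000 × 0.108082 = 1080.8.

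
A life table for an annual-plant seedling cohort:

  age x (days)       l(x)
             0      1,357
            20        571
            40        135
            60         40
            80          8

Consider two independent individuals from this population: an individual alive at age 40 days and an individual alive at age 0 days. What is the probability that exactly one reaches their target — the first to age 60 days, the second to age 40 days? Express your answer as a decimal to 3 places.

p₁ = l(60)/l(40) = 40/135 = 0.296296; p₂ = l(40)/l(0) = 135/1,357 = 0.099484.
P(exactly one) = p₁(1−p₂) + (1−p₁)p₂ = 0.266819 + 0.070007 = 0.336827.

0.337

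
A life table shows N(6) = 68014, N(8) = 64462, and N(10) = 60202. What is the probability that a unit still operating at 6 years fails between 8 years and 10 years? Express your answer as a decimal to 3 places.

0.063

This is the probability of reaching 8 but not 10, conditional on being operational at 6: (N(8) − N(10)) / N(6).
= (64462 − 60202) / 68014 = 4260 / 68014 = 0.062634.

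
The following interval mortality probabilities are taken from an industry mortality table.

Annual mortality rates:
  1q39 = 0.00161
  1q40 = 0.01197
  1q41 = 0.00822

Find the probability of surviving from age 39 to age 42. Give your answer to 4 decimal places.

0.9783

Chaining the interval survival probabilities: (1 − 0.00161) × (1 − 0.01197) × (1 − 0.00822).
= 0.99839 × 0.98803 × 0.99178 = 0.978331.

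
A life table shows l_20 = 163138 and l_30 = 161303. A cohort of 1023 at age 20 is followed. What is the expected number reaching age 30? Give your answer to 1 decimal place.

The relevant probability is 161303/163138 = 0.988752.
Expected number = 1023 × 0.988752 = 1011.5.

1011.5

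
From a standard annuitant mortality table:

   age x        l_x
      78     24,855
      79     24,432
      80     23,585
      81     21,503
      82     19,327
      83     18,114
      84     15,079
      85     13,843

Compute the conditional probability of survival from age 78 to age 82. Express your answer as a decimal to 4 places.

0.7776

We want 4p78 = l_82/l_78.
The conditional survival probability is l_82/l_78 = 19,327/24,855 = 0.777590.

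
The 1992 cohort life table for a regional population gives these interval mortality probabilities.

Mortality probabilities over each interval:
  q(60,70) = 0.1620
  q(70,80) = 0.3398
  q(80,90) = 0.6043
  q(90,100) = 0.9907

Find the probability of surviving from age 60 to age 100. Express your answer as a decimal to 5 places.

0.00204

Chaining the interval survival probabilities: (1 − 0.1620) × (1 − 0.3398) × (1 − 0.6043) × (1 − 0.9907).
= 0.8380 × 0.6602 × 0.3957 × 0.0093 = 0.002036.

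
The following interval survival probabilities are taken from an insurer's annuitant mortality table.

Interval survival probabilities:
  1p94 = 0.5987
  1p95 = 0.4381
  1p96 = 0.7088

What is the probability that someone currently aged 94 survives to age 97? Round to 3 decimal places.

Survival from 94 to 97 is the product of surviving each interval: 0.5987 × 0.4381 × 0.7088.
= 0.185911.

0.186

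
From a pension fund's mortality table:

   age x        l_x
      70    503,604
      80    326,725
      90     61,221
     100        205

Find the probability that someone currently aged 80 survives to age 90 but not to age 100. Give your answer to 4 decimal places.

0.1868

This is the probability of reaching 90 but not 100, conditional on being alive at 80: (l_90 − l_100) / l_80.
= (61,221 − 205) / 326,725 = 61,016 / 326,725 = 0.186750.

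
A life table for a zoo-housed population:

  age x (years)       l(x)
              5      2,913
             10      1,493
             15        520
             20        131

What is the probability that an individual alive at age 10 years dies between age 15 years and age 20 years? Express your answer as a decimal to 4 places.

0.2605

This is the probability of reaching 15 but not 20, conditional on being alive at 10: (l(15) − l(20)) / l(10).
= (520 − 131) / 1,493 = 389 / 1,493 = 0.260549.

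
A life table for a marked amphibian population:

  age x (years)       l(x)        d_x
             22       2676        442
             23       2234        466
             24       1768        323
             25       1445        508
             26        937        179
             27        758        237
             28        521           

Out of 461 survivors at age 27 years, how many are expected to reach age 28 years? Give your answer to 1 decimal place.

The relevant probability is 521/758 = 0.687335.
Expected number = 461 × 0.687335 = 316.9.

316.9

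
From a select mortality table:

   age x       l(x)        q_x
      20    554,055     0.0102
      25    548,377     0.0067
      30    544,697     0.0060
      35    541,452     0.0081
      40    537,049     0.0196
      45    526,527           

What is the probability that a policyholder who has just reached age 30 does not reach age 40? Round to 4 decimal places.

0.0140

P(die before 40 | alive at 30) = 1 − l(40)/l(30) = 1 − 537,049/544,697 = (7,648)/544,697 = 0.014041.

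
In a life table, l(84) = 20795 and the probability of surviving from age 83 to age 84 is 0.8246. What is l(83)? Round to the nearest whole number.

l(83) = l(84) / p = 20795 / 0.8246 = 25218.

25218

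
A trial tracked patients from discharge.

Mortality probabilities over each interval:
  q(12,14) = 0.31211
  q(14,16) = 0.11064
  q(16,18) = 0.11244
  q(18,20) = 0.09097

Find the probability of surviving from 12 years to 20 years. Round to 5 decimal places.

Chaining the interval survival probabilities: (1 − 0.31211) × (1 − 0.11064) × (1 − 0.11244) × (1 − 0.09097).
= 0.68789 × 0.88936 × 0.88756 × 0.90903 = 0.493597.

0.49360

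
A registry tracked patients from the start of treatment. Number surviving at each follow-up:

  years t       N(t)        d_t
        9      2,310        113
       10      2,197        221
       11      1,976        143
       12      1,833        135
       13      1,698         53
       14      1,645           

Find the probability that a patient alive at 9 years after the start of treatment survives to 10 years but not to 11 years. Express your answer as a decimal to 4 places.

This is the probability of reaching 10 but not 11, conditional on being alive at 9: (N(10) − N(11)) / N(9).
= (2,197 − 1,976) / 2,310 = 221 / 2,310 = 0.095671.

0.0957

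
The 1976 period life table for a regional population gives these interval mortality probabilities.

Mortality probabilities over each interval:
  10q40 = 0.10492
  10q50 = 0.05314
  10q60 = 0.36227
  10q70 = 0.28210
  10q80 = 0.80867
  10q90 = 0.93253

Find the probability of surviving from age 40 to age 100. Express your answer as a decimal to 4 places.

Chaining the interval survival probabilities: (1 − 0.10492) × (1 − 0.05314) × (1 − 0.36227) × (1 − 0.28210) × (1 − 0.80867) × (1 − 0.93253).
= 0.89508 × 0.94686 × 0.63773 × 0.71790 × 0.19133 × 0.06747 = 0.005009.

0.0050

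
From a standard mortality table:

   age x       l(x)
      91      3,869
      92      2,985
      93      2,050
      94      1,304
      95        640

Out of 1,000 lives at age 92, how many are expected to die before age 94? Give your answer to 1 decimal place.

563.1

The relevant probability is 1 − 1,304/2,985 = 0.563149.
Expected number = 1,000 × 0.563149 = 563.1.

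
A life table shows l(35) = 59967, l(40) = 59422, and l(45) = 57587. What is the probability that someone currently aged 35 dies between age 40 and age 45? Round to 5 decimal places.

0.03060

This is the probability of reaching 40 but not 45, conditional on being alive at 35: (l(40) − l(45)) / l(35).
= (59422 − 57587) / 59967 = 1835 / 59967 = 0.030600.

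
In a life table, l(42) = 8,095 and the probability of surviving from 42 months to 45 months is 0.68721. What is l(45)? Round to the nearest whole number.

l(45) = l(42) × p = 8,095 × 0.68721 = 5563.

5563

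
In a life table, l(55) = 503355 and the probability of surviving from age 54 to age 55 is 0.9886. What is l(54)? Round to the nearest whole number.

l(54) = l(55) / p = 503355 / 0.9886 = 509159.

509159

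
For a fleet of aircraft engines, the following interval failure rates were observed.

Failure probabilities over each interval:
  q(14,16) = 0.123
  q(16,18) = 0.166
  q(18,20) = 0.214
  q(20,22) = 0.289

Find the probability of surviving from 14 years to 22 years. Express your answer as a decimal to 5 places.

0.40875

P(survive 14→22) = (1 − 0.123) × (1 − 0.166) × (1 − 0.214) × (1 − 0.289).
= 0.877 × 0.834 × 0.786 × 0.711 = 0.408750.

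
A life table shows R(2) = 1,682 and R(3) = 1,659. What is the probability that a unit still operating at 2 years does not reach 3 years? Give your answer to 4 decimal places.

P(fail before 3 | operational at 2) = 1 − R(3)/R(2) = 1 − 1,659/1,682 = (23)/1,682 = 0.013674.

0.0137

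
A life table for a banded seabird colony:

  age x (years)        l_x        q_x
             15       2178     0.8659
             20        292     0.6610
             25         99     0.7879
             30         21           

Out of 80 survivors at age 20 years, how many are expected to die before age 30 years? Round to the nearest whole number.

74

The relevant probability is 1 − 21/292 = 0.928082.
Expected number = 80 × 0.928082 = 74.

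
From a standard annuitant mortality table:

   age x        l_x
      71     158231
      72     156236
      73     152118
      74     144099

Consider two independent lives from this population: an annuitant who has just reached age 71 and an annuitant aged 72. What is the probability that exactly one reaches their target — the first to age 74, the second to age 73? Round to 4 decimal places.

0.1110

p₁ = l_74/l_71 = 144099/158231 = 0.910688; p₂ = l_73/l_72 = 152118/156236 = 0.973642.
P(exactly one) = p₁(1−p₂) + (1−p₁)p₂ = 0.024004 + 0.086958 = 0.110962.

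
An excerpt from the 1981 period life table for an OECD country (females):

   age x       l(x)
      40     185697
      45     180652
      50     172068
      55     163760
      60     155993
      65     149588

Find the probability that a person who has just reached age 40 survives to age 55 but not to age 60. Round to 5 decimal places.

0.04183

This is the probability of reaching 55 but not 60, conditional on being alive at 40: (l(55) − l(60)) / l(40).
= (163760 − 155993) / 185697 = 7767 / 185697 = 0.041826.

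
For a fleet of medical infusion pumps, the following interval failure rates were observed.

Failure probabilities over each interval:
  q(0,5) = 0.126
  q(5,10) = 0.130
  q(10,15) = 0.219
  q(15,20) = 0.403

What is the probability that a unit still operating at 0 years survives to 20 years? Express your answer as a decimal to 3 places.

Chaining the interval survival probabilities: (1 − 0.126) × (1 − 0.130) × (1 − 0.219) × (1 − 0.403).
= 0.874 × 0.870 × 0.781 × 0.597 = 0.354532.

0.355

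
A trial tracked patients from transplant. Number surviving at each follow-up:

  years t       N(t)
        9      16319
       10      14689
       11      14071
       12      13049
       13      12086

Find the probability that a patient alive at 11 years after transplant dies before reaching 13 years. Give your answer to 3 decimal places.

0.141

P(die before 13 | alive at 11) = 1 − N(13)/N(11) = 1 − 12086/14071 = (1985)/14071 = 0.141070.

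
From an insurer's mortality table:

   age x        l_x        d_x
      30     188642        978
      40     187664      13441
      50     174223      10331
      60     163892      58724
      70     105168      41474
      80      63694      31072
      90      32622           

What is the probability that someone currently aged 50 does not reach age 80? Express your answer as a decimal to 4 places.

0.6344

P(die before 80 | alive at 50) = 1 − l_80/l_50 = 1 − 63694/174223 = (110529)/174223 = 0.634411.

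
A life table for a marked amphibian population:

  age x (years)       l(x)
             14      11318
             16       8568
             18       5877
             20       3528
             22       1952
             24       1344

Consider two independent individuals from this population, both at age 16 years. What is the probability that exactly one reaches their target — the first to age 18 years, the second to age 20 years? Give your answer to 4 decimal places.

0.5328

p₁ = l(18)/l(16) = 5877/8568 = 0.685924; p₂ = l(20)/l(16) = 3528/8568 = 0.411765.
P(exactly one) = p₁(1−p₂) + (1−p₁)p₂ = 0.403485 + 0.129326 = 0.532810.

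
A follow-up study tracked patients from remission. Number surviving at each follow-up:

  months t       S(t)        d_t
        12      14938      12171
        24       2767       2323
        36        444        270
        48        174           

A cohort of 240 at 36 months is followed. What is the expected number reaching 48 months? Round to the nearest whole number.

The relevant probability is 174/444 = 0.391892.
Expected number = 240 × 0.391892 = 94.

94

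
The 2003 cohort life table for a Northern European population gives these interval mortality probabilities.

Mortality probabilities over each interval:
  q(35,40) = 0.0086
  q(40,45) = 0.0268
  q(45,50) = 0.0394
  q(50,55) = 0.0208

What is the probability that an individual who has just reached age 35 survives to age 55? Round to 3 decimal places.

P(survive 35→55) = (1 − 0.0086) × (1 − 0.0268) × (1 − 0.0394) × (1 − 0.0208).
= 0.9914 × 0.9732 × 0.9606 × 0.9792 = 0.907538.

0.908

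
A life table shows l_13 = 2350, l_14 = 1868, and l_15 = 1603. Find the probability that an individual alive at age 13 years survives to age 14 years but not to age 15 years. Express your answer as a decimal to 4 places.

0.1128

This is the probability of reaching 14 but not 15, conditional on being alive at 13: (l_14 − l_15) / l_13.
= (1868 − 1603) / 2350 = 265 / 2350 = 0.112766.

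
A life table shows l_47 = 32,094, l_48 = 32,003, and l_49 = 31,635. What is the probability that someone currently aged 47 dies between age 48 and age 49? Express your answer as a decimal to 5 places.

We want 1|1q47 = (l_48 − l_49)/l_47.
This is the probability of reaching 48 but not 49, conditional on being alive at 47: (l_48 − l_49) / l_47.
= (32,003 − 31,635) / 32,094 = 368 / 32,094 = 0.011466.

0.01147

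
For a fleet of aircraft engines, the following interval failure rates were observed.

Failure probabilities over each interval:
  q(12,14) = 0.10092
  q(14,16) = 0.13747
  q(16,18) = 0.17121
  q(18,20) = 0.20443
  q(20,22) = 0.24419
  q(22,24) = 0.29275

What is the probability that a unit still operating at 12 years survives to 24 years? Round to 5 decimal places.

0.27333

The overall survival probability is (1 − 0.10092) × (1 − 0.13747) × (1 − 0.17121) × (1 − 0.20443) × (1 − 0.24419) × (1 − 0.29275).
= 0.89908 × 0.86253 × 0.82879 × 0.79557 × 0.75581 × 0.70725 = 0.273326.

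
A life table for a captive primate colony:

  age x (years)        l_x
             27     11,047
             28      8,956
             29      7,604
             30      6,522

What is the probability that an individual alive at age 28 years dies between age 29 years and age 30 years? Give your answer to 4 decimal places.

This is the probability of reaching 29 but not 30, conditional on being alive at 28: (l_29 − l_30) / l_28.
= (7,604 − 6,522) / 8,956 = 1,082 / 8,956 = 0.120813.

0.1208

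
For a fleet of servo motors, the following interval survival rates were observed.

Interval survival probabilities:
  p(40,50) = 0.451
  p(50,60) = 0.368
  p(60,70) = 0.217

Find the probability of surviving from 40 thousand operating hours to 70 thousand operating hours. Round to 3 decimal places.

0.036

P(survive 40→70) = 0.451 × 0.368 × 0.217.
= 0.036015.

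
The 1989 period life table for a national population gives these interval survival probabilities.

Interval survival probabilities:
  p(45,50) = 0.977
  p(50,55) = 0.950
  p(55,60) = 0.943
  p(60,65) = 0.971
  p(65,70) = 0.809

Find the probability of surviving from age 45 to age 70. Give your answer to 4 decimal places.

Chaining the interval survival probabilities: 0.977 × 0.950 × 0.943 × 0.971 × 0.809.
= 0.687539.

0.6875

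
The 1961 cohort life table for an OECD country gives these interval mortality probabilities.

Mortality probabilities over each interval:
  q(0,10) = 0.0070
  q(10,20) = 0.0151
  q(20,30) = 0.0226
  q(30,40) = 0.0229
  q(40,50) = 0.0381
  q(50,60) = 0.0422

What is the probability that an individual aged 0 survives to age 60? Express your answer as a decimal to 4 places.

Chaining the interval survival probabilities: (1 − 0.0070) × (1 − 0.0151) × (1 − 0.0226) × (1 − 0.0229) × (1 − 0.0381) × (1 − 0.0422).
= 0.9930 × 0.9849 × 0.9774 × 0.9771 × 0.9619 × 0.9578 = 0.860513.

0.8605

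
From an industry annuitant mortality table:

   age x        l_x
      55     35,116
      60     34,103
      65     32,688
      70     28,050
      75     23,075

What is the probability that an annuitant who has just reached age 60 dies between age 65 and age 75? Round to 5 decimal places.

0.28188

We want 5|10q60 = (l_65 − l_75)/l_60.
This is the probability of reaching 65 but not 75, conditional on being alive at 60: (l_65 − l_75) / l_60.
= (32,688 − 23,075) / 34,103 = 9,613 / 34,103 = 0.281881.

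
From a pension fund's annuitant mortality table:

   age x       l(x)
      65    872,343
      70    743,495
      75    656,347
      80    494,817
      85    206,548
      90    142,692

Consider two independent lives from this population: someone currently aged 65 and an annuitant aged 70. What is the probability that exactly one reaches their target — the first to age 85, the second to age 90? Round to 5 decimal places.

0.33781

p₁ = l(85)/l(65) = 206,548/872,343 = 0.236774; p₂ = l(90)/l(70) = 142,692/743,495 = 0.191921.
P(exactly one) = p₁(1−p₂) + (1−p₁)p₂ = 0.191332 + 0.146479 = 0.337811.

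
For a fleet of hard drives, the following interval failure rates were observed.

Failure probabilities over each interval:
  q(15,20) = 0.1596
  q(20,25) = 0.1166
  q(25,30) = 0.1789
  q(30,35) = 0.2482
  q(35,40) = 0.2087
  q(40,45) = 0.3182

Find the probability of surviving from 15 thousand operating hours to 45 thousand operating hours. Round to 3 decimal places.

Chaining the interval survival probabilities: (1 − 0.1596) × (1 − 0.1166) × (1 − 0.1789) × (1 − 0.2482) × (1 − 0.2087) × (1 − 0.3182).
= 0.8404 × 0.8834 × 0.8211 × 0.7518 × 0.7913 × 0.6818 = 0.247252.

0.247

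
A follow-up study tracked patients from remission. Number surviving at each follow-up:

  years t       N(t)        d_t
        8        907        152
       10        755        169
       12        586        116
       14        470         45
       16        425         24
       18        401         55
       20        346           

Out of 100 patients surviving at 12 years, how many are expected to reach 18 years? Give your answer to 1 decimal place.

68.4

The relevant probability is 401/586 = 0.684300.
Expected number = 100 × 0.684300 = 68.4.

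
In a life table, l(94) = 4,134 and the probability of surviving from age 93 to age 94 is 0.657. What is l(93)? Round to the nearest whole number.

6292

l(93) = l(94) / p = 4,134 / 0.657 = 6292.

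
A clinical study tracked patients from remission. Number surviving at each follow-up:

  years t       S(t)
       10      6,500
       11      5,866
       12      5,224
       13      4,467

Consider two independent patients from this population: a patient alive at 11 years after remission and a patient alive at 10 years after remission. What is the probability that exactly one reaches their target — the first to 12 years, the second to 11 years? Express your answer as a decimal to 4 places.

0.1856

p₁ = S(12)/S(11) = 5,224/5,866 = 0.890556; p₂ = S(11)/S(10) = 5,866/6,500 = 0.902462.
P(exactly one) = p₁(1−p₂) + (1−p₁)p₂ = 0.086863 + 0.098769 = 0.185632.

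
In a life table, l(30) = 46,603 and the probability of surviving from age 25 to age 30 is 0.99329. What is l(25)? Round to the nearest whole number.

46918

l(25) = l(30) / p = 46,603 / 0.99329 = 46918.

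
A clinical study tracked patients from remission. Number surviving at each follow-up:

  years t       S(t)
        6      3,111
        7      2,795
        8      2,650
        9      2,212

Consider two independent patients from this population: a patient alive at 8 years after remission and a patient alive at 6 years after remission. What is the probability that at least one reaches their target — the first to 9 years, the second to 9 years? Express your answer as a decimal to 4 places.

p₁ = S(9)/S(8) = 2,212/2,650 = 0.834717; p₂ = S(9)/S(6) = 2,212/3,111 = 0.711025.
P(at least one) = 1 − (1−p₁)(1−p₂) = 1 − 0.165283 × 0.288975 = 0.952237.

0.9522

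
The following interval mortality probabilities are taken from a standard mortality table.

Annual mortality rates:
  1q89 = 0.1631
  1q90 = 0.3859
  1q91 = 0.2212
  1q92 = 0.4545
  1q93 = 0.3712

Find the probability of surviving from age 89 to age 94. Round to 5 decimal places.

0.13729

Chaining the interval survival probabilities: (1 − 0.1631) × (1 − 0.3859) × (1 − 0.2212) × (1 − 0.4545) × (1 − 0.3712).
= 0.8369 × 0.6141 × 0.7788 × 0.5455 × 0.6288 = 0.137292.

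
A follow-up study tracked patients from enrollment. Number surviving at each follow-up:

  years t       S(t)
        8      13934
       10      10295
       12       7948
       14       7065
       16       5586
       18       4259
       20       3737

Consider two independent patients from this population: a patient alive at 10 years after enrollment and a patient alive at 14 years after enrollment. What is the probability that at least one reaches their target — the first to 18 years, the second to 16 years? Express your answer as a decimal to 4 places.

0.8773

p₁ = S(18)/S(10) = 4259/10295 = 0.413696; p₂ = S(16)/S(14) = 5586/7065 = 0.790658.
P(at least one) = 1 − (1−p₁)(1−p₂) = 1 − 0.586304 × 0.209342 = 0.877262.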